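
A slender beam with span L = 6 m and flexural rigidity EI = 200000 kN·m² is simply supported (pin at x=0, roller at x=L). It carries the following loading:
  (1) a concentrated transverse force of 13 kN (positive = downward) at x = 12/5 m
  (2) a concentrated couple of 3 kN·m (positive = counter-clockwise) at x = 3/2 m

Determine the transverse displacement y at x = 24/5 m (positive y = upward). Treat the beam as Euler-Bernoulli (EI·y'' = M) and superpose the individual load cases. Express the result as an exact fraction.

y(24/5) = -27171/200000000 m

Load 1 — point force P=13 kN at a=12/5 m (b=L-a=18/5):
  y_1 = -Pa(L-x)(2Lx-a²-x²)/(6LEI)  [x>a] = -13·(12/5)·(6-(24/5))·(2·6·(24/5)-(12/5)²-(24/5)²)/(6·6·200000) = -117/781250 m
Load 2 — applied couple M₀=3 kN·m at a=3/2 m (b=L-a=9/2):
  y_2 = (M₀x³/(6L)-M₀(x-a)²/2+C₁x)/EI  [x>a] with C₁=M₀(3b²-L²)/(6L)=33/16 = (3·(24/5)³/(6·6)-3·((24/5)-(3/2))²/2+(33/16)·(24/5))/200000 = 2781/200000000 m
Superposition: y = Σ y_i = -27171/200000000 m ≈ -0.000136 m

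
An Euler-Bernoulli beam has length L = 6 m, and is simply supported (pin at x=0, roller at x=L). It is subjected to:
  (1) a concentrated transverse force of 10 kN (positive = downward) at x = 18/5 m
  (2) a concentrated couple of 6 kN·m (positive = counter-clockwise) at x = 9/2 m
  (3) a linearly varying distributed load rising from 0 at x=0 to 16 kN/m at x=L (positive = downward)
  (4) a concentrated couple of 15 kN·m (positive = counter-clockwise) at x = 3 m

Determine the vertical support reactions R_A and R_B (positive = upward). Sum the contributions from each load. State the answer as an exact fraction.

R_A = 47/2 kN, R_B = 69/2 kN

Load 1 — point force P=10 kN at a=18/5 m (b=L-a=12/5):
  R_A = Pb/L = 10·(12/5)/6 = 4 kN
  R_B = Pa/L = 10·(18/5)/6 = 6 kN
Load 2 — applied couple M₀=6 kN·m at a=9/2 m (b=L-a=3/2):
  R_A = M₀/L = 6/6 = 1 kN
  R_B = -M₀/L = -6/6 = -1 kN
Load 3 — triangular load w₀=16 kN/m (0→w₀ over full span):
  R_A = w₀L/6 = 16·6/6 = 16 kN
  R_B = w₀L/3 = 16·6/3 = 32 kN
Load 4 — applied couple M₀=15 kN·m at a=3 m (b=L-a=3):
  R_A = M₀/L = 15/6 = 5/2 kN
  R_B = -M₀/L = -15/6 = -5/2 kN
Superposition: R_A = 47/2 kN, R_B = 69/2 kN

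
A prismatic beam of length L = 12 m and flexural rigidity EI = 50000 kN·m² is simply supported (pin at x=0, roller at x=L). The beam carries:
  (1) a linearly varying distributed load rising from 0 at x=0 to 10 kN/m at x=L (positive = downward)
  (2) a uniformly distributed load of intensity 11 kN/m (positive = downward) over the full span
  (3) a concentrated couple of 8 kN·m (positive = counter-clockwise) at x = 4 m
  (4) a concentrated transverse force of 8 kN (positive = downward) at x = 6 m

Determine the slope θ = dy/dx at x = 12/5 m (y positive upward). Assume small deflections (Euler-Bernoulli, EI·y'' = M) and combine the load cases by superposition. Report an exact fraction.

Load 1 — triangular load w₀=10 kN/m (0→w₀ over full span):
  θ_1 = -w₀(7L⁴-30L²x²+15x⁴)/(360LEI) = -10·(7·12⁴-30·12²·(12/5)²+15·(12/5)⁴)/(360·12·50000) = -2184/390625 rad
Load 2 — uniform load w=11 kN/m over full span:
  θ_2 = -w(L³-6Lx²+4x³)/(24EI) = -11·(12³-6·12·(12/5)²+4·(12/5)³)/(24·50000) = -9801/781250 rad
Load 3 — applied couple M₀=8 kN·m at a=4 m (b=L-a=8):
  θ_3 = (M₀x²/(2L)+C₁)/EI  [x≤a] with C₁=M₀(3b²-L²)/(6L)=16/3 = (8·(12/5)²/(2·12)+(16/3))/50000 = 34/234375 rad
Load 4 — point force P=8 kN at a=6 m (b=L-a=6):
  θ_4 = -Pb(L²-b²-3x²)/(6LEI)  [x≤a] = -8·6·(12²-6²-3·(12/5)²)/(6·12·50000) = -189/156250 rad
Superposition: θ = Σ θ_i = -22501/1171875 rad ≈ -0.019201 rad

θ(12/5) = -22501/1171875 rad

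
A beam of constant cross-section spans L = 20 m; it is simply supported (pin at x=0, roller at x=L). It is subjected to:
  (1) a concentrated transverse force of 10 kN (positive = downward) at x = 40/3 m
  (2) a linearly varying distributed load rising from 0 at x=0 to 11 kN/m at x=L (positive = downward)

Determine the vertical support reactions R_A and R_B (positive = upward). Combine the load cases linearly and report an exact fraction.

Load 1 — point force P=10 kN at a=40/3 m (b=L-a=20/3):
  R_A = Pb/L = 10·(20/3)/20 = 10/3 kN
  R_B = Pa/L = 10·(40/3)/20 = 20/3 kN
Load 2 — triangular load w₀=11 kN/m (0→w₀ over full span):
  R_A = w₀L/6 = 11·20/6 = 110/3 kN
  R_B = w₀L/3 = 11·20/3 = 220/3 kN
Superposition: R_A = 40 kN, R_B = 80 kN

R_A = 40 kN, R_B = 80 kN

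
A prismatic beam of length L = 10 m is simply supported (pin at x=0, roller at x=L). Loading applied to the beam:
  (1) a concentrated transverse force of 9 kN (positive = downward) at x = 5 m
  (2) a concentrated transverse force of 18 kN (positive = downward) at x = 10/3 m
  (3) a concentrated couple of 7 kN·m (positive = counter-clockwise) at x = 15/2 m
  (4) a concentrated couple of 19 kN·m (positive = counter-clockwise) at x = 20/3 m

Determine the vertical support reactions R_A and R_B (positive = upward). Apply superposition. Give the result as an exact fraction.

R_A = 191/10 kN, R_B = 79/10 kN

Load 1 — point force P=9 kN at a=5 m (b=L-a=5):
  R_A = Pb/L = 9·5/10 = 9/2 kN
  R_B = Pa/L = 9·5/10 = 9/2 kN
Load 2 — point force P=18 kN at a=10/3 m (b=L-a=20/3):
  R_A = Pb/L = 18·(20/3)/10 = 12 kN
  R_B = Pa/L = 18·(10/3)/10 = 6 kN
Load 3 — applied couple M₀=7 kN·m at a=15/2 m (b=L-a=5/2):
  R_A = M₀/L = 7/10 kN
  R_B = -M₀/L = -7/10 kN
Load 4 — applied couple M₀=19 kN·m at a=20/3 m (b=L-a=10/3):
  R_A = M₀/L = 19/10 kN
  R_B = -M₀/L = -19/10 kN
Superposition: R_A = 191/10 kN, R_B = 79/10 kN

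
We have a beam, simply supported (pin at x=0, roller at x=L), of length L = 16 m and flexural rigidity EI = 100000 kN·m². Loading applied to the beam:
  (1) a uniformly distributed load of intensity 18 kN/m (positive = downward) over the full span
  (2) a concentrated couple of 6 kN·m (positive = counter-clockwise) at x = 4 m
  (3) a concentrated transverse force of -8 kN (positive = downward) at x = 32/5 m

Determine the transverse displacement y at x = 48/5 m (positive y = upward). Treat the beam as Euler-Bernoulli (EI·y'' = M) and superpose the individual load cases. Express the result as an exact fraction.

Load 1 — uniform load w=18 kN/m over full span:
  y_1 = -wx(L³-2Lx²+x³)/(24EI) = -18·(48/5)·(16³-2·16·(48/5)²+(48/5)³)/(24·100000) = -285696/1953125 m
Load 2 — applied couple M₀=6 kN·m at a=4 m (b=L-a=12):
  y_2 = (M₀x³/(6L)-M₀(x-a)²/2+C₁x)/EI  [x>a] with C₁=M₀(3b²-L²)/(6L)=11 = (6·(48/5)³/(6·16)-6·((48/5)-4)²/2+11·(48/5))/100000 = 261/390625 m
Load 3 — point force P=-8 kN at a=32/5 m (b=L-a=48/5):
  y_3 = -Pa(L-x)(2Lx-a²-x²)/(6LEI)  [x>a] = -(-8)·(32/5)·(16-(48/5))·(2·16·(48/5)-(32/5)²-(48/5)²)/(6·16·100000) = 34816/5859375 m
Superposition: y = Σ y_i = -818357/5859375 m ≈ -0.139666 m

y(48/5) = -818357/5859375 m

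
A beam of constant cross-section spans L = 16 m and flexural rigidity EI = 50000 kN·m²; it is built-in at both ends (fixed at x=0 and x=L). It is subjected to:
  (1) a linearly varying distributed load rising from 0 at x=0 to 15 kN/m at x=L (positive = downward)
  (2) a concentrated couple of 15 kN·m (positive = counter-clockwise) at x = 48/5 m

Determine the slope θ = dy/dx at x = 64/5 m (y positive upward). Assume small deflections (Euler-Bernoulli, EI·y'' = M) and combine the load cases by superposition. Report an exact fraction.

Load 1 — triangular load w₀=15 kN/m (0→w₀ over full span):
  θ_1 = -w₀(2x(L-x)(L-2x)(x+2L)+x²(L-x)²)/(120LEI) = -15·(2·(64/5)·(16-(64/5))·(16-2·(64/5))·((64/5)+2·16)+(64/5)²·(16-(64/5))²)/(120·16·50000) = 2048/390625 rad
Load 2 — applied couple M₀=15 kN·m at a=48/5 m (b=L-a=32/5):
  θ_2 = (R_Ax²/2 - M_Ax - M₀(x-a))/EI  [x>a] with R_A=27/20, M_A=24/5 = ((27/20)·(64/5)²/2 - (24/5)·(64/5) - 15·((64/5)-(48/5)))/50000 = 9/390625 rad
Superposition: θ = Σ θ_i = 2057/390625 rad ≈ 0.005266 rad

θ(64/5) = 2057/390625 rad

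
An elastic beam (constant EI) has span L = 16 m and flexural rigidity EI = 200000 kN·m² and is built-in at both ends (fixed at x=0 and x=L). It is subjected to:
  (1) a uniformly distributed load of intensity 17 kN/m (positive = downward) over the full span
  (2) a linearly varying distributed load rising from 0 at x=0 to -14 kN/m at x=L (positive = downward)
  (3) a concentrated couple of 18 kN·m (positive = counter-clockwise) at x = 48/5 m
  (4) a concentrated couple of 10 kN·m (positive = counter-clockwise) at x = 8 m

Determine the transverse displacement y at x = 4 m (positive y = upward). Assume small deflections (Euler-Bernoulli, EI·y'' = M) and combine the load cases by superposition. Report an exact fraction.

y(4) = -533/100000 m

Load 1 — uniform load w=17 kN/m over full span:
  y_1 = -wx²(L-x)²/(24EI) = -17·4²·(16-4)²/(24·200000) = -51/6250 m
Load 2 — triangular load w₀=-14 kN/m (0→w₀ over full span):
  y_2 = -w₀x²(L-x)²(x+2L)/(120LEI) = -(-14)·4²·(16-4)²·(4+2·16)/(120·16·200000) = 189/62500 m
Load 3 — applied couple M₀=18 kN·m at a=48/5 m (b=L-a=32/5):
  y_3 = (R_Ax³/6 - M_Ax²/2)/EI  [x≤a] with R_A=81/50, M_A=144/25 = ((81/50)·4³/6 - (144/25)·4²/2)/200000 = -9/62500 m
Load 4 — applied couple M₀=10 kN·m at a=8 m (b=L-a=8):
  y_4 = (R_Ax³/6 - M_Ax²/2)/EI  [x≤a] with R_A=15/16, M_A=5/2 = ((15/16)·4³/6 - (5/2)·4²/2)/200000 = -1/20000 m
Superposition: y = Σ y_i = -533/100000 m ≈ -0.005330 m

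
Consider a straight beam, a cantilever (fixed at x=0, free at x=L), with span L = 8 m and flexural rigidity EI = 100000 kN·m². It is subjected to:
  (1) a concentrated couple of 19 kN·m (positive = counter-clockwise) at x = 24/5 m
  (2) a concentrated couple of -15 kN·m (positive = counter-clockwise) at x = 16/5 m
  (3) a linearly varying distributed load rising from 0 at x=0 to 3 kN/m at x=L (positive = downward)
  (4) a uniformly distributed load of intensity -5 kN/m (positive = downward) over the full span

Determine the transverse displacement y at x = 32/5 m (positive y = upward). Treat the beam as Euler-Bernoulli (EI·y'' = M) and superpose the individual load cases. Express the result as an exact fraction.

y(32/5) = 1747723/146484375 m

Load 1 — applied couple M₀=19 kN·m at a=24/5 m (b=L-a=16/5):
  y_1 = M₀a(2x-a)/(2EI)  [x>a] = 19·(24/5)·(2·(32/5)-(24/5))/(2·100000) = 57/15625 m
Load 2 — applied couple M₀=-15 kN·m at a=16/5 m (b=L-a=24/5):
  y_2 = M₀a(2x-a)/(2EI)  [x>a] = (-15)·(16/5)·(2·(32/5)-(16/5))/(2·100000) = -36/15625 m
Load 3 — triangular load w₀=3 kN/m (0→w₀ over full span):
  y_3 = (w₀Lx³/12-w₀L²x²/6-w₀x⁵/(120L))/EI = (3·8·(32/5)³/12-3·8²·(32/5)²/6-3·(32/5)⁵/(120·8))/100000 = -400384/48828125 m
Load 4 — uniform load w=-5 kN/m over full span:
  y_4 = -wx²(x²-4Lx+6L²)/(24EI) = -(-5)·(32/5)²·((32/5)²-4·8·(32/5)+6·8²)/(24·100000) = 22016/1171875 m
Superposition: y = Σ y_i = 1747723/146484375 m ≈ 0.011931 m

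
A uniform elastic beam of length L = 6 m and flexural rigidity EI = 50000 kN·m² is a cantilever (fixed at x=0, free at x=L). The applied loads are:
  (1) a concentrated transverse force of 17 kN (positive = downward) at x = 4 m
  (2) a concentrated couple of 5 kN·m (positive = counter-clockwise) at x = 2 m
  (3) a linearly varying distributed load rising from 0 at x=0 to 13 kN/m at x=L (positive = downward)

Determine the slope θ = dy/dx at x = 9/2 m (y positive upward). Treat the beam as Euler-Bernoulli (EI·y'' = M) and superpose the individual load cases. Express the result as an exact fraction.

θ(9/2) = -120357/12800000 rad

Load 1 — point force P=17 kN at a=4 m (b=L-a=2):
  θ_1 = -Pa²/(2EI)  [x>a] = -17·4²/(2·50000) = -17/6250 rad
Load 2 — applied couple M₀=5 kN·m at a=2 m (b=L-a=4):
  θ_2 = M₀a/EI  [x>a] = 5·2/50000 = 1/5000 rad
Load 3 — triangular load w₀=13 kN/m (0→w₀ over full span):
  θ_3 = (w₀Lx²/4-w₀L²x/3-w₀x⁴/(24L))/EI = (13·6·(9/2)²/4-13·6²·(9/2)/3-13·(9/2)⁴/(24·6))/50000 = -88101/12800000 rad
Superposition: θ = Σ θ_i = -120357/12800000 rad ≈ -0.009403 rad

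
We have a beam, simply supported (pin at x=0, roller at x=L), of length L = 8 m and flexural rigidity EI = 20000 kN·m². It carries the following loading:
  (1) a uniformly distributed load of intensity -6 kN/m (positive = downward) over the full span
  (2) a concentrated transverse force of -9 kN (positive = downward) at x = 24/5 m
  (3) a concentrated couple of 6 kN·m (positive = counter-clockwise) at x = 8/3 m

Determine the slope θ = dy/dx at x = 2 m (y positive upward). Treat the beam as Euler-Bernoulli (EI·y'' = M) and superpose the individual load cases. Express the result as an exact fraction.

θ(2) = 87917/15000000 rad

Load 1 — uniform load w=-6 kN/m over full span:
  θ_1 = -w(L³-6Lx²+4x³)/(24EI) = -(-6)·(8³-6·8·2²+4·2³)/(24·20000) = 11/2500 rad
Load 2 — point force P=-9 kN at a=24/5 m (b=L-a=16/5):
  θ_2 = -Pb(L²-b²-3x²)/(6LEI)  [x≤a] = -(-9)·(16/5)·(8²-(16/5)²-3·2²)/(6·8·20000) = 783/625000 rad
Load 3 — applied couple M₀=6 kN·m at a=8/3 m (b=L-a=16/3):
  θ_3 = (M₀x²/(2L)+C₁)/EI  [x≤a] with C₁=M₀(3b²-L²)/(6L)=8/3 = (6·2²/(2·8)+(8/3))/20000 = 1/4800 rad
Superposition: θ = Σ θ_i = 87917/15000000 rad ≈ 0.005861 rad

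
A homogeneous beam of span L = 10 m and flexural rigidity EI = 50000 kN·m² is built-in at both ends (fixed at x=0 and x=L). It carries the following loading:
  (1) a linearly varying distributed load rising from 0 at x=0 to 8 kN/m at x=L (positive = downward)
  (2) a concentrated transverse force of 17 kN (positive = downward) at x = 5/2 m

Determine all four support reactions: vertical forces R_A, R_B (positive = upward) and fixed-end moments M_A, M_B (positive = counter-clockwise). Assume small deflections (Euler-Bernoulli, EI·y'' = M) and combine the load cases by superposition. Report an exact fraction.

Load 1 — triangular load w₀=8 kN/m (0→w₀ over full span):
  R_A = 3w₀L/20 = 3·8·10/20 = 12 kN
  M_A = w₀L²/30 = 8·10²/30 = 80/3 kN·m
  R_B = 7w₀L/20 = 7·8·10/20 = 28 kN
  M_B = -w₀L²/20 = -8·10²/20 = -40 kN·m
Load 2 — point force P=17 kN at a=5/2 m (b=L-a=15/2):
  R_A = Pb²(3a+b)/L³ = 17·(15/2)²·(3·(5/2)+(15/2))/10³ = 459/32 kN
  M_A = Pab²/L² = 17·(5/2)·(15/2)²/10² = 765/32 kN·m
  R_B = Pa²(a+3b)/L³ = 17·(5/2)²·((5/2)+3·(15/2))/10³ = 85/32 kN
  M_B = -Pa²b/L² = -17·(5/2)²·(15/2)/10² = -255/32 kN·m
Superposition: R_A = 843/32 kN, M_A = 4855/96 kN·m, R_B = 981/32 kN, M_B = -1535/32 kN·m

R_A = 843/32 kN, M_A = 4855/96 kN·m, R_B = 981/32 kN, M_B = -1535/32 kN·m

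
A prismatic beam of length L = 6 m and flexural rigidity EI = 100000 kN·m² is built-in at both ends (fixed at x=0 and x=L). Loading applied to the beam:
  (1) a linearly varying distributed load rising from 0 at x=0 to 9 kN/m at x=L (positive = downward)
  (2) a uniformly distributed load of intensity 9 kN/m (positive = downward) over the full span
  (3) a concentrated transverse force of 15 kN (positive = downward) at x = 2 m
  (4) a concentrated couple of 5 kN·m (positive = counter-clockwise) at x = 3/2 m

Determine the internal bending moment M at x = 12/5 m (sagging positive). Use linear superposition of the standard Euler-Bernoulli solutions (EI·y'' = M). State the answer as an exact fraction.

Load 1 — triangular load w₀=9 kN/m (0→w₀ over full span):
  M_1 = 3w₀Lx/20 - w₀L²/30 - w₀x³/(6L) = 3·9·6·(12/5)/20 - 9·6²/30 - 9·(12/5)³/(6·6) = 648/125 kN·m
Load 2 — uniform load w=9 kN/m over full span:
  M_2 = wLx/2 - wL²/12 - wx²/2 = 9·6·(12/5)/2 - 9·6²/12 - 9·(12/5)²/2 = 297/25 kN·m
Load 3 — point force P=15 kN at a=2 m (b=L-a=4):
  M_3 = Pa²(a+3b)(L-x)/L³ - Pa²b/L²  [x>a] = 15·2²·(2+3·4)·(6-(12/5))/6³ - 15·2²·4/6² = 22/3 kN·m
Load 4 — applied couple M₀=5 kN·m at a=3/2 m (b=L-a=9/2):
  M_4 = R_Ax - M_A - M₀  [x>a] with R_A=15/16, M_A=-15/16 = (15/16)·(12/5) - (-15/16) - 5 = -29/16 kN·m
Superposition: M = Σ M_i = 135509/6000 kN·m ≈ 22.584833 kN·m

M(12/5) = 135509/6000 kN·m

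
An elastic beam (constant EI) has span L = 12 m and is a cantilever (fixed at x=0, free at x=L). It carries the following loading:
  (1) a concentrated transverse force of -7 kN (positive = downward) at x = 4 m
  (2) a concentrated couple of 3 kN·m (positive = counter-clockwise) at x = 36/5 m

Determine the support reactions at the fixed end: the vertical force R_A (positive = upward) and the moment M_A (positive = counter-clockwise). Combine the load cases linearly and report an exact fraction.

R_A = -7 kN, M_A = -31 kN·m

Load 1 — point force P=-7 kN at a=4 m (b=L-a=8):
  R_A = P = (-7) = -7 kN
  M_A = Pa = (-7)·4 = -28 kN·m
Load 2 — applied couple M₀=3 kN·m at a=36/5 m (b=L-a=24/5):
  R_A = 0 kN
  M_A = -M₀ = -3 kN·m
Superposition: R_A = -7 kN, M_A = -31 kN·m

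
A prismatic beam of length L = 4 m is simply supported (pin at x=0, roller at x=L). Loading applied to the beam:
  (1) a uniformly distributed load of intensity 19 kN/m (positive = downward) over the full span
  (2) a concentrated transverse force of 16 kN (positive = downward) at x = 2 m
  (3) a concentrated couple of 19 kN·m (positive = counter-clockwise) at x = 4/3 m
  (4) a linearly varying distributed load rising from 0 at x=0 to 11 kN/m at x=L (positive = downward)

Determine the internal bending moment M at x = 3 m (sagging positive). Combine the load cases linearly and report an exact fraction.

M(3) = 331/8 kN·m

Load 1 — uniform load w=19 kN/m over full span:
  M_1 = wx(L-x)/2 = 19·3·(4-3)/2 = 57/2 kN·m
Load 2 — point force P=16 kN at a=2 m (b=L-a=2):
  M_2 = Pa(L-x)/L  [x>a] = 16·2·(4-3)/4 = 8 kN·m
Load 3 — applied couple M₀=19 kN·m at a=4/3 m (b=L-a=8/3):
  M_3 = M₀x/L - M₀  [x>a] = 19·3/4 - 19 = -19/4 kN·m
Load 4 — triangular load w₀=11 kN/m (0→w₀ over full span):
  M_4 = w₀Lx/6 - w₀x³/(6L) = 11·4·3/6 - 11·3³/(6·4) = 77/8 kN·m
Superposition: M = Σ M_i = 331/8 kN·m ≈ 41.375000 kN·m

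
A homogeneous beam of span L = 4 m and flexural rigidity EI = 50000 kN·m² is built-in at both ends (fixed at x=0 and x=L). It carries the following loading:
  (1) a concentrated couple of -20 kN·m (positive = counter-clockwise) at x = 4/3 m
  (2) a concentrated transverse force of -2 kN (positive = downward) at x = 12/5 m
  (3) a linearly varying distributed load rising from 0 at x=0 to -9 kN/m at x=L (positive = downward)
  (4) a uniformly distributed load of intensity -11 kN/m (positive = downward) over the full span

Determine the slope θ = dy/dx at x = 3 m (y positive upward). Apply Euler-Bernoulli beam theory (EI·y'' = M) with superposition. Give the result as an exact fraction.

θ(3) = -59723/600000000 rad

Load 1 — applied couple M₀=-20 kN·m at a=4/3 m (b=L-a=8/3):
  θ_1 = (R_Ax²/2 - M_Ax - M₀(x-a))/EI  [x>a] with R_A=-20/3, M_A=0 = ((-20/3)·3²/2 - 0·3 - (-20)·(3-(4/3)))/50000 = 1/15000 rad
Load 2 — point force P=-2 kN at a=12/5 m (b=L-a=8/5):
  θ_2 = Pa²(L-x)(2bL-(3b+a)(L-x))/(2L³EI)  [x>a] = (-2)·(12/5)²·(4-3)·(2·(8/5)·4-(3·(8/5)+(12/5))·(4-3))/(2·4³·50000) = -63/6250000 rad
Load 3 — triangular load w₀=-9 kN/m (0→w₀ over full span):
  θ_3 = -w₀(2x(L-x)(L-2x)(x+2L)+x²(L-x)²)/(120LEI) = -(-9)·(2·3·(4-3)·(4-2·3)·(3+2·4)+3²·(4-3)²)/(120·4·50000) = -369/8000000 rad
Load 4 — uniform load w=-11 kN/m over full span:
  θ_4 = -wx(L-x)(L-2x)/(12EI) = -(-11)·3·(4-3)·(4-2·3)/(12·50000) = -11/100000 rad
Superposition: θ = Σ θ_i = -59723/600000000 rad ≈ -0.000100 rad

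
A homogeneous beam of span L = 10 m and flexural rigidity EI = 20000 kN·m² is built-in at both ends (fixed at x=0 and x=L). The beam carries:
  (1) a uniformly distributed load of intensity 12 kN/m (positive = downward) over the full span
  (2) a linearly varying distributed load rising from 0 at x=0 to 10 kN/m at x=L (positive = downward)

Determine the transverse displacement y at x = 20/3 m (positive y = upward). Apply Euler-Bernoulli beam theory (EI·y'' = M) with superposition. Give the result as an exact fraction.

y(20/3) = -13/729 m

Load 1 — uniform load w=12 kN/m over full span:
  y_1 = -wx²(L-x)²/(24EI) = -12·(20/3)²·(10-(20/3))²/(24·20000) = -1/81 m
Load 2 — triangular load w₀=10 kN/m (0→w₀ over full span):
  y_2 = -w₀x²(L-x)²(x+2L)/(120LEI) = -10·(20/3)²·(10-(20/3))²·((20/3)+2·10)/(120·10·20000) = -4/729 m
Superposition: y = Σ y_i = -13/729 m ≈ -0.017833 m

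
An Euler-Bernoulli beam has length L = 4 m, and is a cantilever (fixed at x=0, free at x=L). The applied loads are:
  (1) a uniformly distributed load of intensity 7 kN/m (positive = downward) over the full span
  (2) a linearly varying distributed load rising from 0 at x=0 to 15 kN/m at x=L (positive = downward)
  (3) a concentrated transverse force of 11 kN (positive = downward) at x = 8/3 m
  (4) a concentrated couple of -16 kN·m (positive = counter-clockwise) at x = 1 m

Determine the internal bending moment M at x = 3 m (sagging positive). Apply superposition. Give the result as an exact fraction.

M(3) = -83/8 kN·m

Load 1 — uniform load w=7 kN/m over full span:
  M_1 = -w(L-x)²/2 = -7·(4-3)²/2 = -7/2 kN·m
Load 2 — triangular load w₀=15 kN/m (0→w₀ over full span):
  M_2 = w₀Lx/2 - w₀L²/3 - w₀x³/(6L) = 15·4·3/2 - 15·4²/3 - 15·3³/(6·4) = -55/8 kN·m
Load 3 — point force P=11 kN at a=8/3 m (b=L-a=4/3):
  M_3 = 0  [x>a] = 0 kN·m
Load 4 — applied couple M₀=-16 kN·m at a=1 m (b=L-a=3):
  M_4 = 0  [x>a] = 0 kN·m
Superposition: M = Σ M_i = -83/8 kN·m ≈ -10.375000 kN·m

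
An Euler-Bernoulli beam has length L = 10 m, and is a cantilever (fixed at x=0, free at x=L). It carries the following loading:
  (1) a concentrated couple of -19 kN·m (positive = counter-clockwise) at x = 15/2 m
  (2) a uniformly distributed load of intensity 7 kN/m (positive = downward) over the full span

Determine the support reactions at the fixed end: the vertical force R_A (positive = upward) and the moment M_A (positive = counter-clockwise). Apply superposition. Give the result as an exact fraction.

R_A = 70 kN, M_A = 369 kN·m

Load 1 — applied couple M₀=-19 kN·m at a=15/2 m (b=L-a=5/2):
  R_A = 0 kN
  M_A = -M₀ = -(-19) = 19 kN·m
Load 2 — uniform load w=7 kN/m over full span:
  R_A = wL = 7·10 = 70 kN
  M_A = wL²/2 = 7·10²/2 = 350 kN·m
Superposition: R_A = 70 kN, M_A = 369 kN·m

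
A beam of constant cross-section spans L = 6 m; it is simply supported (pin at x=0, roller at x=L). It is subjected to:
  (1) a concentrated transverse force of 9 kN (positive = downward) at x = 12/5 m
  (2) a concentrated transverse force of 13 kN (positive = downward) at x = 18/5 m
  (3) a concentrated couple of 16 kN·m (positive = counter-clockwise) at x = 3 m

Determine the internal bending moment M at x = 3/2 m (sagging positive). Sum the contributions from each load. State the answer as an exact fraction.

Load 1 — point force P=9 kN at a=12/5 m (b=L-a=18/5):
  M_1 = Pbx/L  [x≤a] = 9·(18/5)·(3/2)/6 = 81/10 kN·m
Load 2 — point force P=13 kN at a=18/5 m (b=L-a=12/5):
  M_2 = Pbx/L  [x≤a] = 13·(12/5)·(3/2)/6 = 39/5 kN·m
Load 3 — applied couple M₀=16 kN·m at a=3 m (b=L-a=3):
  M_3 = M₀x/L  [x≤a] = 16·(3/2)/6 = 4 kN·m
Superposition: M = Σ M_i = 199/10 kN·m ≈ 19.900000 kN·m

M(3/2) = 199/10 kN·m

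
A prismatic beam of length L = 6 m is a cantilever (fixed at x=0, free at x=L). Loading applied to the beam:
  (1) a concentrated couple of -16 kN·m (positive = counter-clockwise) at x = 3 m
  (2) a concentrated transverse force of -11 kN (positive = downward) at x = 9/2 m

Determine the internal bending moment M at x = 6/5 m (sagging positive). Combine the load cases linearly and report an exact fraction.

Load 1 — applied couple M₀=-16 kN·m at a=3 m (b=L-a=3):
  M_1 = M₀  [x≤a] = (-16) = -16 kN·m
Load 2 — point force P=-11 kN at a=9/2 m (b=L-a=3/2):
  M_2 = -P(a-x)  [x≤a] = -(-11)·((9/2)-(6/5)) = 363/10 kN·m
Superposition: M = Σ M_i = 203/10 kN·m ≈ 20.300000 kN·m

M(6/5) = 203/10 kN·m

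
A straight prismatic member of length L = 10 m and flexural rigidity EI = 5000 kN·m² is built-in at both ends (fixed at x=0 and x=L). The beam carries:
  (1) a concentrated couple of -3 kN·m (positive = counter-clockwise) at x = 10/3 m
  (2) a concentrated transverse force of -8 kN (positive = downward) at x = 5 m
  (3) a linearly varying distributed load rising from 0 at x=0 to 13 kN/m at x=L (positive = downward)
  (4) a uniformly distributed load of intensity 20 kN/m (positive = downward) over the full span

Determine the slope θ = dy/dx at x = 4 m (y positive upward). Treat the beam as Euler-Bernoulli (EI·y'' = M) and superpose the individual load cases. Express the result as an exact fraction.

θ(4) = -261/12500 rad

Load 1 — applied couple M₀=-3 kN·m at a=10/3 m (b=L-a=20/3):
  θ_1 = (R_Ax²/2 - M_Ax - M₀(x-a))/EI  [x>a] with R_A=-2/5, M_A=0 = ((-2/5)·4²/2 - 0·4 - (-3)·(4-(10/3)))/5000 = -3/12500 rad
Load 2 — point force P=-8 kN at a=5 m (b=L-a=5):
  θ_2 = -Pb²x(2aL-(3a+b)x)/(2L³EI)  [x≤a] = -(-8)·5²·4·(2·5·10-(3·5+5)·4)/(2·10³·5000) = 1/625 rad
Load 3 — triangular load w₀=13 kN/m (0→w₀ over full span):
  θ_3 = -w₀(2x(L-x)(L-2x)(x+2L)+x²(L-x)²)/(120LEI) = -13·(2·4·(10-4)·(10-2·4)·(4+2·10)+4²·(10-4)²)/(120·10·5000) = -39/6250 rad
Load 4 — uniform load w=20 kN/m over full span:
  θ_4 = -wx(L-x)(L-2x)/(12EI) = -20·4·(10-4)·(10-2·4)/(12·5000) = -2/125 rad
Superposition: θ = Σ θ_i = -261/12500 rad ≈ -0.020880 rad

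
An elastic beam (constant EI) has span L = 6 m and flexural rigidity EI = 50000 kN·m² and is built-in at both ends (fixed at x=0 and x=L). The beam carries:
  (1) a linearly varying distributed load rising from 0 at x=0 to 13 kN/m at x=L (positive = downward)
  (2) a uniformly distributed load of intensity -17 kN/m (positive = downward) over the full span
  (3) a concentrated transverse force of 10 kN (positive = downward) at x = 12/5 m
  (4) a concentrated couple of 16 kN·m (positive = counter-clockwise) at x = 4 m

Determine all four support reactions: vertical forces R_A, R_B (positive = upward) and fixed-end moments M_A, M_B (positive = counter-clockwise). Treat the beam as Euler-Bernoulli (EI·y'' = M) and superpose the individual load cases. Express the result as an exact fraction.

Load 1 — triangular load w₀=13 kN/m (0→w₀ over full span):
  R_A = 3w₀L/20 = 3·13·6/20 = 117/10 kN
  M_A = w₀L²/30 = 13·6²/30 = 78/5 kN·m
  R_B = 7w₀L/20 = 7·13·6/20 = 273/10 kN
  M_B = -w₀L²/20 = -13·6²/20 = -117/5 kN·m
Load 2 — uniform load w=-17 kN/m over full span:
  R_A = wL/2 = (-17)·6/2 = -51 kN
  M_A = wL²/12 = (-17)·6²/12 = -51 kN·m
  R_B = wL/2 = (-17)·6/2 = -51 kN
  M_B = -wL²/12 = -(-17)·6²/12 = 51 kN·m
Load 3 — point force P=10 kN at a=12/5 m (b=L-a=18/5):
  R_A = Pb²(3a+b)/L³ = 10·(18/5)²·(3·(12/5)+(18/5))/6³ = 162/25 kN
  M_A = Pab²/L² = 10·(12/5)·(18/5)²/6² = 216/25 kN·m
  R_B = Pa²(a+3b)/L³ = 10·(12/5)²·((12/5)+3·(18/5))/6³ = 88/25 kN
  M_B = -Pa²b/L² = -10·(12/5)²·(18/5)/6² = -144/25 kN·m
Load 4 — applied couple M₀=16 kN·m at a=4 m (b=L-a=2):
  R_A = 6M₀ab/L³ = 6·16·4·2/6³ = 32/9 kN
  M_A = M₀b(2a-b)/L² = 16·2·(2·4-2)/6² = 16/3 kN·m
  R_B = -6M₀ab/L³ = -6·16·4·2/6³ = -32/9 kN
  M_B = M₀a(2b-a)/L² = 16·4·(2·2-4)/6² = 0 kN·m
Superposition: R_A = -13169/450 kN, M_A = -1607/75 kN·m, R_B = -10681/450 kN, M_B = 546/25 kN·m

R_A = -13169/450 kN, M_A = -1607/75 kN·m, R_B = -10681/450 kN, M_B = 546/25 kN·m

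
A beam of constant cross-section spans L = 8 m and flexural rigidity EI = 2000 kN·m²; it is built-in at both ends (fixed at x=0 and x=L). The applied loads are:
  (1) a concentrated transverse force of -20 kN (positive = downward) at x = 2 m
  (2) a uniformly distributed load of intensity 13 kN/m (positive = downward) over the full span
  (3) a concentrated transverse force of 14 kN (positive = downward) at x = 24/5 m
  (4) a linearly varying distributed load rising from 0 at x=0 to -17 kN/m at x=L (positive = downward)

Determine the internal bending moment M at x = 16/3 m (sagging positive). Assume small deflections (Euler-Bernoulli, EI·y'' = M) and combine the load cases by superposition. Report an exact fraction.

Load 1 — point force P=-20 kN at a=2 m (b=L-a=6):
  M_1 = Pa²(a+3b)(L-x)/L³ - Pa²b/L²  [x>a] = (-20)·2²·(2+3·6)·(8-(16/3))/8³ - (-20)·2²·6/8² = -5/6 kN·m
Load 2 — uniform load w=13 kN/m over full span:
  M_2 = wLx/2 - wL²/12 - wx²/2 = 13·8·(16/3)/2 - 13·8²/12 - 13·(16/3)²/2 = 208/9 kN·m
Load 3 — point force P=14 kN at a=24/5 m (b=L-a=16/5):
  M_3 = Pa²(a+3b)(L-x)/L³ - Pa²b/L²  [x>a] = 14·(24/5)²·((24/5)+3·(16/5))·(8-(16/3))/8³ - 14·(24/5)²·(16/5)/8² = 1008/125 kN·m
Load 4 — triangular load w₀=-17 kN/m (0→w₀ over full span):
  M_4 = 3w₀Lx/20 - w₀L²/30 - w₀x³/(6L) = 3·(-17)·8·(16/3)/20 - (-17)·8²/30 - (-17)·(16/3)³/(6·8) = -7616/405 kN·m
Superposition: M = Σ M_i = 233621/20250 kN·m ≈ 11.536840 kN·m

M(16/3) = 233621/20250 kN·m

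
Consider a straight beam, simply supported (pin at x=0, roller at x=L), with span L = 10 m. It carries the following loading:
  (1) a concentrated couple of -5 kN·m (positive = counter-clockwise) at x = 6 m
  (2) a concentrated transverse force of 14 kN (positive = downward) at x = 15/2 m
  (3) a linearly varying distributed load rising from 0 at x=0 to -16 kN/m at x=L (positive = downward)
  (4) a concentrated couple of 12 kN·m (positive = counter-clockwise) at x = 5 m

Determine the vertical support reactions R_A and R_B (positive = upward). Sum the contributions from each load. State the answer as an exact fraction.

R_A = -337/15 kN, R_B = -653/15 kN

Load 1 — applied couple M₀=-5 kN·m at a=6 m (b=L-a=4):
  R_A = M₀/L = (-5)/10 = -1/2 kN
  R_B = -M₀/L = -(-5)/10 = 1/2 kN
Load 2 — point force P=14 kN at a=15/2 m (b=L-a=5/2):
  R_A = Pb/L = 14·(5/2)/10 = 7/2 kN
  R_B = Pa/L = 14·(15/2)/10 = 21/2 kN
Load 3 — triangular load w₀=-16 kN/m (0→w₀ over full span):
  R_A = w₀L/6 = (-16)·10/6 = -80/3 kN
  R_B = w₀L/3 = (-16)·10/3 = -160/3 kN
Load 4 — applied couple M₀=12 kN·m at a=5 m (b=L-a=5):
  R_A = M₀/L = 12/10 = 6/5 kN
  R_B = -M₀/L = -12/10 = -6/5 kN
Superposition: R_A = -337/15 kN, R_B = -653/15 kN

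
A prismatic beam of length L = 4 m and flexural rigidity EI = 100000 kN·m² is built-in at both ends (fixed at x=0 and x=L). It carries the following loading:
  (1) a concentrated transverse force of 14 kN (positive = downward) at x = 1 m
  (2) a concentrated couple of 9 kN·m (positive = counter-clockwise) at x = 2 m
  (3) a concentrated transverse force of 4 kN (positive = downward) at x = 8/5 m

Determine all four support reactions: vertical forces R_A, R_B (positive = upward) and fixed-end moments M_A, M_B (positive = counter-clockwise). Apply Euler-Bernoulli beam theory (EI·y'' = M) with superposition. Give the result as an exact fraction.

R_A = 35559/2000 kN, M_A = 12429/1000 kN·m, R_B = 441/2000 kN, M_B = -1911/1000 kN·m

Load 1 — point force P=14 kN at a=1 m (b=L-a=3):
  R_A = Pb²(3a+b)/L³ = 14·3²·(3·1+3)/4³ = 189/16 kN
  M_A = Pab²/L² = 14·1·3²/4² = 63/8 kN·m
  R_B = Pa²(a+3b)/L³ = 14·1²·(1+3·3)/4³ = 35/16 kN
  M_B = -Pa²b/L² = -14·1²·3/4² = -21/8 kN·m
Load 2 — applied couple M₀=9 kN·m at a=2 m (b=L-a=2):
  R_A = 6M₀ab/L³ = 6·9·2·2/4³ = 27/8 kN
  M_A = M₀b(2a-b)/L² = 9·2·(2·2-2)/4² = 9/4 kN·m
  R_B = -6M₀ab/L³ = -6·9·2·2/4³ = -27/8 kN
  M_B = M₀a(2b-a)/L² = 9·2·(2·2-2)/4² = 9/4 kN·m
Load 3 — point force P=4 kN at a=8/5 m (b=L-a=12/5):
  R_A = Pb²(3a+b)/L³ = 4·(12/5)²·(3·(8/5)+(12/5))/4³ = 324/125 kN
  M_A = Pab²/L² = 4·(8/5)·(12/5)²/4² = 288/125 kN·m
  R_B = Pa²(a+3b)/L³ = 4·(8/5)²·((8/5)+3·(12/5))/4³ = 176/125 kN
  M_B = -Pa²b/L² = -4·(8/5)²·(12/5)/4² = -192/125 kN·m
Superposition: R_A = 35559/2000 kN, M_A = 12429/1000 kN·m, R_B = 441/2000 kN, M_B = -1911/1000 kN·m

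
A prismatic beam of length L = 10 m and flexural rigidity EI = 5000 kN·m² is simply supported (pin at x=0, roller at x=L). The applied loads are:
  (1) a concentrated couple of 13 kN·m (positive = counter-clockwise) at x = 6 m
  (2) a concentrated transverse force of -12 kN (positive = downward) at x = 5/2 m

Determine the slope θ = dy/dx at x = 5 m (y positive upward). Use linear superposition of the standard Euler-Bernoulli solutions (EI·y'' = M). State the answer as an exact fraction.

θ(5) = -527/600000 rad

Load 1 — applied couple M₀=13 kN·m at a=6 m (b=L-a=4):
  θ_1 = (M₀x²/(2L)+C₁)/EI  [x≤a] with C₁=M₀(3b²-L²)/(6L)=-169/15 = (13·5²/(2·10)+(-169/15))/5000 = 299/300000 rad
Load 2 — point force P=-12 kN at a=5/2 m (b=L-a=15/2):
  θ_2 = -Pa(2L²-6Lx+3x²+a²)/(6LEI)  [x>a] = -(-12)·(5/2)·(2·10²-6·10·5+3·5²+(5/2)²)/(6·10·5000) = -3/1600 rad
Superposition: θ = Σ θ_i = -527/600000 rad ≈ -0.000878 rad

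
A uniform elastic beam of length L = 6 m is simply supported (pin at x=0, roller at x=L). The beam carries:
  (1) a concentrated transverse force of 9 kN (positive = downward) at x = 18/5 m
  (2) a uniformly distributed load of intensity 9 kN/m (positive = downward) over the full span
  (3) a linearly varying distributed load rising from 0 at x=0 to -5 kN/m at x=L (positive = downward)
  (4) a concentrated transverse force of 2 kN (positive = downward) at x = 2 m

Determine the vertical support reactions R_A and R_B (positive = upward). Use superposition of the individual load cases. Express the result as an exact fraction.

Load 1 — point force P=9 kN at a=18/5 m (b=L-a=12/5):
  R_A = Pb/L = 9·(12/5)/6 = 18/5 kN
  R_B = Pa/L = 9·(18/5)/6 = 27/5 kN
Load 2 — uniform load w=9 kN/m over full span:
  R_A = wL/2 = 9·6/2 = 27 kN
  R_B = wL/2 = 9·6/2 = 27 kN
Load 3 — triangular load w₀=-5 kN/m (0→w₀ over full span):
  R_A = w₀L/6 = (-5)·6/6 = -5 kN
  R_B = w₀L/3 = (-5)·6/3 = -10 kN
Load 4 — point force P=2 kN at a=2 m (b=L-a=4):
  R_A = Pb/L = 2·4/6 = 4/3 kN
  R_B = Pa/L = 2·2/6 = 2/3 kN
Superposition: R_A = 404/15 kN, R_B = 346/15 kN

R_A = 404/15 kN, R_B = 346/15 kN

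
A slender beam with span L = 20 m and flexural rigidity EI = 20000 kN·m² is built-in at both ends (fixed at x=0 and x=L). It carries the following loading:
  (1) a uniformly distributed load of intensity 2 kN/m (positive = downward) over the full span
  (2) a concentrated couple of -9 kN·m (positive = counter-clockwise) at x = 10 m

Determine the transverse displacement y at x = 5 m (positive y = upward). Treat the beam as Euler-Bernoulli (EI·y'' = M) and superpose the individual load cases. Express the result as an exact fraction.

Load 1 — uniform load w=2 kN/m over full span:
  y_1 = -wx²(L-x)²/(24EI) = -2·5²·(20-5)²/(24·20000) = -3/128 m
Load 2 — applied couple M₀=-9 kN·m at a=10 m (b=L-a=10):
  y_2 = (R_Ax³/6 - M_Ax²/2)/EI  [x≤a] with R_A=-27/40, M_A=-9/4 = ((-27/40)·5³/6 - (-9/4)·5²/2)/20000 = 9/12800 m
Superposition: y = Σ y_i = -291/12800 m ≈ -0.022734 m

y(5) = -291/12800 m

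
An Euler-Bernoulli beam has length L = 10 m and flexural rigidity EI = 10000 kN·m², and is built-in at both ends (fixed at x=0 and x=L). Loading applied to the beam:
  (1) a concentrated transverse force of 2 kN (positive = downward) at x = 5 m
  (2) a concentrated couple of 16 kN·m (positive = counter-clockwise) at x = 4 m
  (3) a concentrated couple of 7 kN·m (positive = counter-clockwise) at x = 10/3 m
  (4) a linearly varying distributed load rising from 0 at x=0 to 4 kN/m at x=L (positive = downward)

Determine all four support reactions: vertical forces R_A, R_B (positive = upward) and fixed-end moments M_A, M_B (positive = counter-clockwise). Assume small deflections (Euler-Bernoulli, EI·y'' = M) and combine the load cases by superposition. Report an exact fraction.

R_A = 3839/375 kN, M_A = 2663/150 kN·m, R_B = 4411/375 kN, M_B = -2257/150 kN·m

Load 1 — point force P=2 kN at a=5 m (b=L-a=5):
  R_A = Pb²(3a+b)/L³ = 2·5²·(3·5+5)/10³ = 1 kN
  M_A = Pab²/L² = 2·5·5²/10² = 5/2 kN·m
  R_B = Pa²(a+3b)/L³ = 2·5²·(5+3·5)/10³ = 1 kN
  M_B = -Pa²b/L² = -2·5²·5/10² = -5/2 kN·m
Load 2 — applied couple M₀=16 kN·m at a=4 m (b=L-a=6):
  R_A = 6M₀ab/L³ = 6·16·4·6/10³ = 288/125 kN
  M_A = M₀b(2a-b)/L² = 16·6·(2·4-6)/10² = 48/25 kN·m
  R_B = -6M₀ab/L³ = -6·16·4·6/10³ = -288/125 kN
  M_B = M₀a(2b-a)/L² = 16·4·(2·6-4)/10² = 128/25 kN·m
Load 3 — applied couple M₀=7 kN·m at a=10/3 m (b=L-a=20/3):
  R_A = 6M₀ab/L³ = 6·7·(10/3)·(20/3)/10³ = 14/15 kN
  M_A = M₀b(2a-b)/L² = 7·(20/3)·(2·(10/3)-(20/3))/10² = 0 kN·m
  R_B = -6M₀ab/L³ = -6·7·(10/3)·(20/3)/10³ = -14/15 kN
  M_B = M₀a(2b-a)/L² = 7·(10/3)·(2·(20/3)-(10/3))/10² = 7/3 kN·m
Load 4 — triangular load w₀=4 kN/m (0→w₀ over full span):
  R_A = 3w₀L/20 = 3·4·10/20 = 6 kN
  M_A = w₀L²/30 = 4·10²/30 = 40/3 kN·m
  R_B = 7w₀L/20 = 7·4·10/20 = 14 kN
  M_B = -w₀L²/20 = -4·10²/20 = -20 kN·m
Superposition: R_A = 3839/375 kN, M_A = 2663/150 kN·m, R_B = 4411/375 kN, M_B = -2257/150 kN·m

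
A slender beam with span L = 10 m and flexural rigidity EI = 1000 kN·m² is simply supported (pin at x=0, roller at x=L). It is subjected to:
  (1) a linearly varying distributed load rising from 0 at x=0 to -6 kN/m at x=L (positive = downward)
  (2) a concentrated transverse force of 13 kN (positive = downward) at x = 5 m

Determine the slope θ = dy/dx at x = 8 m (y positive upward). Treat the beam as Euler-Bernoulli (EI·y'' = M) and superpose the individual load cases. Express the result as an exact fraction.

Load 1 — triangular load w₀=-6 kN/m (0→w₀ over full span):
  θ_1 = -w₀(7L⁴-30L²x²+15x⁴)/(360LEI) = -(-6)·(7·10⁴-30·10²·8²+15·8⁴)/(360·10·1000) = -757/7500 rad
Load 2 — point force P=13 kN at a=5 m (b=L-a=5):
  θ_2 = -Pa(2L²-6Lx+3x²+a²)/(6LEI)  [x>a] = -13·5·(2·10²-6·10·8+3·8²+5²)/(6·10·1000) = 273/4000 rad
Superposition: θ = Σ θ_i = -1961/60000 rad ≈ -0.032683 rad

θ(8) = -1961/60000 rad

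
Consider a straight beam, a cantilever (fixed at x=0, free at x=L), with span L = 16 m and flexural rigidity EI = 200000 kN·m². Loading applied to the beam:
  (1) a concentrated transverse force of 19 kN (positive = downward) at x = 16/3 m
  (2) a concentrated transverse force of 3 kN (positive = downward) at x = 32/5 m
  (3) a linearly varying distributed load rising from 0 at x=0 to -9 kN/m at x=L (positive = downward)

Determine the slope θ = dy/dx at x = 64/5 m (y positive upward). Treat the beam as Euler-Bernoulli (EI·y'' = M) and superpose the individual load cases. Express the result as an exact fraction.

Load 1 — point force P=19 kN at a=16/3 m (b=L-a=32/3):
  θ_1 = -Pa²/(2EI)  [x>a] = -19·(16/3)²/(2·200000) = -38/28125 rad
Load 2 — point force P=3 kN at a=32/5 m (b=L-a=48/5):
  θ_2 = -Pa²/(2EI)  [x>a] = -3·(32/5)²/(2·200000) = -24/78125 rad
Load 3 — triangular load w₀=-9 kN/m (0→w₀ over full span):
  θ_3 = (w₀Lx²/4-w₀L²x/3-w₀x⁴/(24L))/EI = ((-9)·16·(64/5)²/4-(-9)·16²·(64/5)/3-(-9)·(64/5)⁴/(24·16))/200000 = 44544/1953125 rad
Superposition: θ = Σ θ_i = 371746/17578125 rad ≈ 0.021148 rad

θ(64/5) = 371746/17578125 rad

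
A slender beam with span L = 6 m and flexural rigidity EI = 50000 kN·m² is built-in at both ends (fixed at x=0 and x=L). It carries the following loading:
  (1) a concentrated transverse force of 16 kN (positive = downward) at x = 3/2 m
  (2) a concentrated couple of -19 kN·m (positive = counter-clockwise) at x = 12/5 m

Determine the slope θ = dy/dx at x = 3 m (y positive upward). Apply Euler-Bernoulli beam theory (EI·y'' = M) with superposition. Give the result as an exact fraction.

Load 1 — point force P=16 kN at a=3/2 m (b=L-a=9/2):
  θ_1 = Pa²(L-x)(2bL-(3b+a)(L-x))/(2L³EI)  [x>a] = 16·(3/2)²·(6-3)·(2·(9/2)·6-(3·(9/2)+(3/2))·(6-3))/(2·6³·50000) = 9/200000 rad
Load 2 — applied couple M₀=-19 kN·m at a=12/5 m (b=L-a=18/5):
  θ_2 = (R_Ax²/2 - M_Ax - M₀(x-a))/EI  [x>a] with R_A=-114/25, M_A=-57/25 = ((-114/25)·3²/2 - (-57/25)·3 - (-19)·(3-(12/5)))/50000 = -57/1250000 rad
Superposition: θ = Σ θ_i = -3/5000000 rad ≈ -0.000001 rad

θ(3) = -3/5000000 rad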